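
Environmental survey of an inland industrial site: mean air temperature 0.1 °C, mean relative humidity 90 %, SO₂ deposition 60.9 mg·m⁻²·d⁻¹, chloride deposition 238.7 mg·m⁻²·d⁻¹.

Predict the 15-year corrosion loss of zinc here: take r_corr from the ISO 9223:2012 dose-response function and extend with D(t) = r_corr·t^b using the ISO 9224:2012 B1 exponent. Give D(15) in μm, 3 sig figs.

zinc: T≤10 °C ⇒ hinge +0.038·(0.1−10) = -0.3762
  sulphur-dioxide contribution → 3.392 μm/a
  chloride contribution → 0.8219 μm/a
  ⇒ r_corr(zinc) = 4.214 μm/a
Power-law: D(15) = r_corr · 15^0.813
  D(15) = 4.214 × 15^0.813 = 4.214 × 9.04 = 38.09 μm

D(15) = 38.1 μm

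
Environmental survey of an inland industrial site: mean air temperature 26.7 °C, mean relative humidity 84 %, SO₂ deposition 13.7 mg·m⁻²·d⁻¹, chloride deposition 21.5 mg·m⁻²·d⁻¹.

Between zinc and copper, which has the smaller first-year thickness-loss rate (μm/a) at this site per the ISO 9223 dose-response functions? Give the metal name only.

copper

zinc: T>10 °C ⇒ hinge -0.071·(26.7−10) = -1.1857
  sulphur-dioxide contribution → 0.5942 μm/a
  chloride contribution → 1.905 μm/a
  ⇒ r_corr(zinc) = 2.5 μm/a
copper: f(T) = -0.080·(T−10) [T>10 °C] = -1.3360
  sulphur-dioxide contribution → 0.3908 μm/a
  chloride contribution → 1.786 μm/a
  ⇒ r_corr(copper) = 2.177 μm/a
Ordering by μm/a: zinc (2.5) > copper (2.18)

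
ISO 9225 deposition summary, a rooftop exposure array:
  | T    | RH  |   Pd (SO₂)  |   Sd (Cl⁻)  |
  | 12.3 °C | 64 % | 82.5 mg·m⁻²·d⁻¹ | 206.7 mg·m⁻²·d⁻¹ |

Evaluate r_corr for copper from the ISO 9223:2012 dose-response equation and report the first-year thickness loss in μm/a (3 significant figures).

copper: temperature factor f = -0.080·(2.3) = -0.1840
  SO₂ term: 0.0053·82.5^0.26·exp(0.059·64-0.1840) = 0.6061
  Sd branch = 0.01025·Sd^0.27·e^(0.036·RH+0.049·T) = 0.7911 μm/a
  r_corr = 0.6061 + 0.7911 = 1.397 μm/a

r_corr = 1.40 μm/a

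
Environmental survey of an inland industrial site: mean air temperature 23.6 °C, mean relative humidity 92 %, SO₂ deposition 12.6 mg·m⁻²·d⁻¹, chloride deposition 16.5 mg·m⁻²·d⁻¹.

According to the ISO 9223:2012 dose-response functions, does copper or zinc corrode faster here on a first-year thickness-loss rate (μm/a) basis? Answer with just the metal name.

copper

copper: temperature factor f = -0.080·(13.6) = -1.0880
  SO₂ term: 0.0053·12.6^0.26·exp(0.059·92-1.0880) = 0.7856
  Cl⁻ term: 0.01025·16.5^0.27·exp(0.036·92+0.049·23.6) = 1.906
  r_corr = 0.7856 + 1.906 = 2.691 μm/a
zinc: f(T) = -0.071·(T−10) [T>10 °C] = -0.9656
  SO₂ term: 0.0129·12.6^0.44·exp(0.046·92-0.9656) = 1.031
  Cl⁻ term: 0.0175·16.5^0.57·exp(0.008·92+0.085·23.6) = 1.342
  r_corr = 1.031 + 1.342 = 2.373 μm/a
Ordering by μm/a: copper (2.69) > zinc (2.37)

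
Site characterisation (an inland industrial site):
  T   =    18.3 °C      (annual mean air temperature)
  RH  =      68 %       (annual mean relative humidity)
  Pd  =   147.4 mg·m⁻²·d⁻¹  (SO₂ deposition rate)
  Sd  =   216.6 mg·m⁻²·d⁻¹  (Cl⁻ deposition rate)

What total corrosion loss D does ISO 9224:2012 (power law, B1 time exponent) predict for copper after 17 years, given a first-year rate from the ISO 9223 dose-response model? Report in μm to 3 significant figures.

D(17) = 11.9 μm

copper: temperature factor f = -0.080·(8.3) = -0.6640
  SO₂ term: 0.0053·147.4^0.26·exp(0.059·68-0.6640) = 0.5522
  Cl⁻ term: 0.01025·216.6^0.27·exp(0.036·68+0.049·18.3) = 1.241
  sum: 0.5522 + 1.241 → r_corr = 1.794 μm/a
Power-law: D(17) = r_corr · 17^0.667
  D(17) = 1.794 × 17^0.667 = 1.794 × 6.618 = 11.87 μm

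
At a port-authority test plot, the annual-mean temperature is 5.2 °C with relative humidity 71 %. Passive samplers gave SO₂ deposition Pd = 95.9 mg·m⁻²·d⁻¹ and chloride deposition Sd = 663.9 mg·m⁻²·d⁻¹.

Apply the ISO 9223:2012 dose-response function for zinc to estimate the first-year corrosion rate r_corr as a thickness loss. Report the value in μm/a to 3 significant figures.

r_corr = 4.05 μm/a

zinc: T≤10 °C ⇒ hinge +0.038·(5.2−10) = -0.1824
  SO₂ term: 0.0129·95.9^0.44·exp(0.046·71-0.1824) = 2.098
  Cl⁻ term: 0.0175·663.9^0.57·exp(0.008·71+0.085·5.2) = 1.951
  sum: 2.098 + 1.951 → r_corr = 4.049 μm/a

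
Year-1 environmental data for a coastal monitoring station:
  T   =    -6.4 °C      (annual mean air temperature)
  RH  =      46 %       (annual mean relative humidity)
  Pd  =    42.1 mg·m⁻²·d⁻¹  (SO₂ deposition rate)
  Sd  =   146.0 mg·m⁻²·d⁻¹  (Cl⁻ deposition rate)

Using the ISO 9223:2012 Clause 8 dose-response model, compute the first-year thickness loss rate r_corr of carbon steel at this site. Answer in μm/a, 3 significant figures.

carbon steel: f(T) = +0.150·(T−10) [T≤10 °C] = -2.4600
  SO₂ term: 1.77·42.1^0.52·exp(0.02·46-2.4600) = 2.653
  Cl⁻ term: 0.102·146.0^0.62·exp(0.033·46+0.04·-6.4) = 7.917
  r_corr = 2.653 + 7.917 = 10.57 μm/a

r_corr = 10.6 μm/a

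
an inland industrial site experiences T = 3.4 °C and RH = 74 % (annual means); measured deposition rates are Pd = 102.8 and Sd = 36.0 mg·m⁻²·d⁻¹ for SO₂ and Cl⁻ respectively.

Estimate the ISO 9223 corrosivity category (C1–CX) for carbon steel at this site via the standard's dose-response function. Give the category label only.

carbon steel: f(T) = +0.150·(T−10) [T≤10 °C] = -0.9900
  Pd branch = 1.77·Pd^0.52·e^(0.02·RH+f) = 32.14 μm/a
  Sd branch = 0.102·Sd^0.62·e^(0.033·RH+0.04·T) = 12.39 μm/a
  r_corr = 32.14 + 12.39 = 44.53 μm/a
44.5 μm/a falls in (25, 50] for carbon steel → category C3

C3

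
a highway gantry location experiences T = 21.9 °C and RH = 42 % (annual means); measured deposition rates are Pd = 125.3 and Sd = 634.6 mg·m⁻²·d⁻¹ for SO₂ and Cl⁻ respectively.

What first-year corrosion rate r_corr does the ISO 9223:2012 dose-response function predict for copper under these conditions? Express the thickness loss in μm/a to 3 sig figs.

r_corr = 0.862 μm/a

copper: f(T) = -0.080·(T−10) [T>10 °C] = -0.9520
  sulphur-dioxide contribution → 0.0856 μm/a
  chloride contribution → 0.7764 μm/a
  ⇒ r_corr(copper) = 0.862 μm/a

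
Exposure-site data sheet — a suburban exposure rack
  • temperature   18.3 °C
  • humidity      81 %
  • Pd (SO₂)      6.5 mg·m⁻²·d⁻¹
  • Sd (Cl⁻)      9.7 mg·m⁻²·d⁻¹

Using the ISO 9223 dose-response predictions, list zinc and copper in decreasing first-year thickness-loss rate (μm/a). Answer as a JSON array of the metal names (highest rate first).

zinc: temperature factor f = -0.071·(8.3) = -0.5893
  SO₂ term: 0.0129·6.5^0.44·exp(0.046·81-0.5893) = 0.6769
  Sd branch = 0.0175·Sd^0.57·e^(0.008·RH+0.085·T) = 0.5787 μm/a
  sum: 0.6769 + 0.5787 → r_corr = 1.256 μm/a
copper: f(T) = -0.080·(T−10) [T>10 °C] = -0.6640
  Pd branch = 0.0053·Pd^0.26·e^(0.059·RH+f) = 0.5281 μm/a
  Cl⁻ term: 0.01025·9.7^0.27·exp(0.036·81+0.049·18.3) = 0.857
  sum: 0.5281 + 0.857 → r_corr = 1.385 μm/a
Ordering by μm/a: copper (1.39) > zinc (1.26)

["copper", "zinc"]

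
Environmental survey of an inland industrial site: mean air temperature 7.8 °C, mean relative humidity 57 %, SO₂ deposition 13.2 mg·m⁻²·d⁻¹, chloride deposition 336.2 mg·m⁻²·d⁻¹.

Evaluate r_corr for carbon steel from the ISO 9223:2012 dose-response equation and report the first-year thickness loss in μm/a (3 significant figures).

carbon steel: T≤10 °C ⇒ hinge +0.150·(7.8−10) = -0.3300
  SO₂ term: 1.77·13.2^0.52·exp(0.02·57-0.3300) = 15.22
  Sd branch = 0.102·Sd^0.62·e^(0.033·RH+0.04·T) = 33.69 μm/a
  r_corr = 15.22 + 33.69 = 48.91 μm/a

r_corr = 48.9 μm/a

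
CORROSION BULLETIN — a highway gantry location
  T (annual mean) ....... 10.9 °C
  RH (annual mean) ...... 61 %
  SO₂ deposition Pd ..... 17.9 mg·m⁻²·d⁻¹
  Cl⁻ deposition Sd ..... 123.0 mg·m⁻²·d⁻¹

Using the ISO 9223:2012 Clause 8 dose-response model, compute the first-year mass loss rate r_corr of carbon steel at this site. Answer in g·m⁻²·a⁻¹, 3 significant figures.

r_corr = 384 g·m⁻²·a⁻¹

carbon steel: temperature factor f = -0.054·(0.9) = -0.0486
  Pd branch = 1.77·Pd^0.52·e^(0.02·RH+f) = 25.6 μm/a
  Cl⁻ term: 0.102·123.0^0.62·exp(0.033·61+0.04·10.9) = 23.33
  sum: 25.6 + 23.33 → r_corr = 48.93 μm/a
Convert to mass loss: 48.93 μm/a × 7.85 g/cm³ = 384.1 g·m⁻²·a⁻¹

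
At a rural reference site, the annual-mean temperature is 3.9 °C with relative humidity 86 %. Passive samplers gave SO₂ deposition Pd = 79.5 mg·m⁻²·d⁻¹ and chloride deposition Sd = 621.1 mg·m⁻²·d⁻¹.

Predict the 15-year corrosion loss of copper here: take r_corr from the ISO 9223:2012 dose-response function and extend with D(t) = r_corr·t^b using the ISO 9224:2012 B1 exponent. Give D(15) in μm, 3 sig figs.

D(15) = 16.9 μm

copper: f(T) = +0.126·(T−10) [T≤10 °C] = -0.7686
  Pd branch = 0.0053·Pd^0.26·e^(0.059·RH+f) = 1.225 μm/a
  Cl⁻ term: 0.01025·621.1^0.27·exp(0.036·86+0.049·3.9) = 1.558
  sum: 1.225 + 1.558 → r_corr = 2.783 μm/a
Power-law: D(15) = r_corr · 15^0.667
  D(15) = 2.783 × 15^0.667 = 2.783 × 6.088 = 16.94 μm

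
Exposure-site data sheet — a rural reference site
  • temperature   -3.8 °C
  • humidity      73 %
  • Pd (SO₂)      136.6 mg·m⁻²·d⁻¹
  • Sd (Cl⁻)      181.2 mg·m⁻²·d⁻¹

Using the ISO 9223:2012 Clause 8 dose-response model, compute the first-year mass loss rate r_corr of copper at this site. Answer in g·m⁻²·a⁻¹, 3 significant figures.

r_corr = 6.52 g·m⁻²·a⁻¹

copper: temperature factor f = +0.126·(-13.8) = -1.7388
  SO₂ term: 0.0053·136.6^0.26·exp(0.059·73-1.7388) = 0.2482
  Sd branch = 0.01025·Sd^0.27·e^(0.036·RH+0.049·T) = 0.4796 μm/a
  r_corr = 0.2482 + 0.4796 = 0.7278 μm/a
Convert to mass loss: 0.7278 μm/a × 8.96 g/cm³ = 6.521 g·m⁻²·a⁻¹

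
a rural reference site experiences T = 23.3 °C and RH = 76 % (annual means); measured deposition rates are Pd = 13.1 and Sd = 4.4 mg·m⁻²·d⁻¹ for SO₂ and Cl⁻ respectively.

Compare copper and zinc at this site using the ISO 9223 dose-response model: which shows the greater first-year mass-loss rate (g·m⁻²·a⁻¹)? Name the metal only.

copper: temperature factor f = -0.080·(13.3) = -1.0640
  SO₂ term: 0.0053·13.1^0.26·exp(0.059·76-1.0640) = 0.3163
  Cl⁻ term: 0.01025·4.4^0.27·exp(0.036·76+0.049·23.3) = 0.7388
  r_corr = 0.3163 + 0.7388 = 1.055 μm/a
  mass loss = 1.055 μm/a × 8.96 g/cm³ = 9.453 g·m⁻²·a⁻¹
zinc: T>10 °C ⇒ hinge -0.071·(23.3−10) = -0.9443
  SO₂ term: 0.0129·13.1^0.44·exp(0.046·76-0.9443) = 0.5133
  Sd branch = 0.0175·Sd^0.57·e^(0.008·RH+0.085·T) = 0.542 μm/a
  r_corr = 0.5133 + 0.542 = 1.055 μm/a
  mass loss = 1.055 μm/a × 7.14 g/cm³ = 7.535 g·m⁻²·a⁻¹
Ordering by g·m⁻²·a⁻¹: copper (9.45) > zinc (7.53)

copper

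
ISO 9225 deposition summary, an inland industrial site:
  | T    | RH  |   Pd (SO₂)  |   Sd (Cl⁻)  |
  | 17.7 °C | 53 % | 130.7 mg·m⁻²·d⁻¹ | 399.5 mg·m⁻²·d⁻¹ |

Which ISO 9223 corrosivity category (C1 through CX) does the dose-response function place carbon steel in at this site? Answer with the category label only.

carbon steel: f(T) = -0.054·(T−10) [T>10 °C] = -0.4158
  SO₂ term: 1.77·130.7^0.52·exp(0.02·53-0.4158) = 42.48
  Cl⁻ term: 0.102·399.5^0.62·exp(0.033·53+0.04·17.7) = 48.82
  r_corr = 42.48 + 48.82 = 91.3 μm/a
Category bounds: 80…200 μm/a bracket r_corr ⇒ C5

C5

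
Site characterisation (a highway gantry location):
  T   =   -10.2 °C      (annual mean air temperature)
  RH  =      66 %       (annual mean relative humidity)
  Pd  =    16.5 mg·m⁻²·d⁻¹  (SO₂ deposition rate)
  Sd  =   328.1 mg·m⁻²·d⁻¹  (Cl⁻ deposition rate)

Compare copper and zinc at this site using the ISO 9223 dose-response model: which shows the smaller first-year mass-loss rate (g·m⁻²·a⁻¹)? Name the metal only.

copper: T≤10 °C ⇒ hinge +0.126·(-10.2−10) = -2.5452
  SO₂ term: 0.0053·16.5^0.26·exp(0.059·66-2.5452) = 0.04233
  Sd branch = 0.01025·Sd^0.27·e^(0.036·RH+0.049·T) = 0.3198 μm/a
  sum: 0.04233 + 0.3198 → r_corr = 0.3621 μm/a
  mass loss = 0.3621 μm/a × 8.96 g/cm³ = 3.245 g·m⁻²·a⁻¹
zinc: T≤10 °C ⇒ hinge +0.038·(-10.2−10) = -0.7676
  Pd branch = 0.0129·Pd^0.44·e^(0.046·RH+f) = 0.428 μm/a
  Sd branch = 0.0175·Sd^0.57·e^(0.008·RH+0.085·T) = 0.3388 μm/a
  r_corr = 0.428 + 0.3388 = 0.7668 μm/a
  mass loss = 0.7668 μm/a × 7.14 g/cm³ = 5.475 g·m⁻²·a⁻¹
Ordering by g·m⁻²·a⁻¹: zinc (5.47) > copper (3.24)

copper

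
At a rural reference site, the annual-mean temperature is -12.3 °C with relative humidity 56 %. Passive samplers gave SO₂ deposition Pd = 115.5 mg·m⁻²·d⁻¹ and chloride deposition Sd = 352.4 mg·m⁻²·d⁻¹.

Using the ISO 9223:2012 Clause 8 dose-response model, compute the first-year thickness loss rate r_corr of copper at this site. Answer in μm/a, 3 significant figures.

copper: f(T) = +0.126·(T−10) [T≤10 °C] = -2.8098
  SO₂ term: 0.0053·115.5^0.26·exp(0.059·56-2.8098) = 0.02987
  Cl⁻ term: 0.01025·352.4^0.27·exp(0.036·56+0.049·-12.3) = 0.2052
  sum: 0.02987 + 0.2052 → r_corr = 0.2351 μm/a

r_corr = 0.235 μm/a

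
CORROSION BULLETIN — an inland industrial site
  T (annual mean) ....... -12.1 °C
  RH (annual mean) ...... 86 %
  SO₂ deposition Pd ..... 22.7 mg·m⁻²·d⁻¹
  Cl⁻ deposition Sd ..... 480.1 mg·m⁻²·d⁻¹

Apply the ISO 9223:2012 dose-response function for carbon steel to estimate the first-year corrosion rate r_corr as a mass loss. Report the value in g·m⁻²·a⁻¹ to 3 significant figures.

r_corr = 402 g·m⁻²·a⁻¹

carbon steel: temperature factor f = +0.150·(-22.1) = -3.3150
  SO₂ term: 1.77·22.7^0.52·exp(0.02·86-3.3150) = 1.821
  Sd branch = 0.102·Sd^0.62·e^(0.033·RH+0.04·T) = 49.36 μm/a
  sum: 1.821 + 49.36 → r_corr = 51.18 μm/a
Convert to mass loss: 51.18 μm/a × 7.85 g/cm³ = 401.8 g·m⁻²·a⁻¹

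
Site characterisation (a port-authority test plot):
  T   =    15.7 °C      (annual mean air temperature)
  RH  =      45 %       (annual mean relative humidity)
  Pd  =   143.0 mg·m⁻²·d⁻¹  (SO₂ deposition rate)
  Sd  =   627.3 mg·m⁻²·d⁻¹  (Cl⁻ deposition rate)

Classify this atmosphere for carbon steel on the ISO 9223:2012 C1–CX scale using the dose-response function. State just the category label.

C5

carbon steel: temperature factor f = -0.054·(5.7) = -0.3078
  SO₂ term: 1.77·143.0^0.52·exp(0.02·45-0.3078) = 42.26
  Sd branch = 0.102·Sd^0.62·e^(0.033·RH+0.04·T) = 45.78 μm/a
  sum: 42.26 + 45.78 → r_corr = 88.04 μm/a
88 μm/a falls in (80, 200] for carbon steel → category C5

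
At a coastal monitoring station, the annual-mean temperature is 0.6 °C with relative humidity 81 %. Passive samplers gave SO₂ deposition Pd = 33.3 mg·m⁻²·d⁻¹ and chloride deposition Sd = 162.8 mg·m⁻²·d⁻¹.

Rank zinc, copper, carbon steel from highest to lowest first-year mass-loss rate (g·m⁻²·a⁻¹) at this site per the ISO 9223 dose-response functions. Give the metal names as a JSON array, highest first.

["carbon steel", "zinc", "copper"]

zinc: f(T) = +0.038·(T−10) [T≤10 °C] = -0.3572
  SO₂ term: 0.0129·33.3^0.44·exp(0.046·81-0.3572) = 1.752
  Cl⁻ term: 0.0175·162.8^0.57·exp(0.008·81+0.085·0.6) = 0.6416
  sum: 1.752 + 0.6416 → r_corr = 2.394 μm/a
  mass loss = 2.394 μm/a × 7.14 g/cm³ = 17.09 g·m⁻²·a⁻¹
copper: f(T) = +0.126·(T−10) [T≤10 °C] = -1.1844
  SO₂ term: 0.0053·33.3^0.26·exp(0.059·81-1.1844) = 0.48
  Sd branch = 0.01025·Sd^0.27·e^(0.036·RH+0.049·T) = 0.771 μm/a
  sum: 0.48 + 0.771 → r_corr = 1.251 μm/a
  mass loss = 1.251 μm/a × 8.96 g/cm³ = 11.21 g·m⁻²·a⁻¹
carbon steel: T≤10 °C ⇒ hinge +0.150·(0.6−10) = -1.4100
  SO₂ term: 1.77·33.3^0.52·exp(0.02·81-1.4100) = 13.52
  Cl⁻ term: 0.102·162.8^0.62·exp(0.033·81+0.04·0.6) = 35.57
  r_corr = 13.52 + 35.57 = 49.09 μm/a
  mass loss = 49.09 μm/a × 7.85 g/cm³ = 385.3 g·m⁻²·a⁻¹
Ordering by g·m⁻²·a⁻¹: carbon steel (385) > zinc (17.1) > copper (11.2)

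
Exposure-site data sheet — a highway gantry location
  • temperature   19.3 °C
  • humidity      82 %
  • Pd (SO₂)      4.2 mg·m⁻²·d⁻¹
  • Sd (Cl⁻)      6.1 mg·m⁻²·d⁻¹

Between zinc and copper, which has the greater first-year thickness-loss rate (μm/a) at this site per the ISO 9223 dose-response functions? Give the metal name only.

zinc: T>10 °C ⇒ hinge -0.071·(19.3−10) = -0.6603
  sulphur-dioxide contribution → 0.5448 μm/a
  chloride contribution → 0.4876 μm/a
  total first-year rate 1.032 μm/a
copper: f(T) = -0.080·(T−10) [T>10 °C] = -0.7440
  sulphur-dioxide contribution → 0.4617 μm/a
  chloride contribution → 0.8232 μm/a
  total first-year rate 1.285 μm/a
Ordering by μm/a: copper (1.28) > zinc (1.03)

copper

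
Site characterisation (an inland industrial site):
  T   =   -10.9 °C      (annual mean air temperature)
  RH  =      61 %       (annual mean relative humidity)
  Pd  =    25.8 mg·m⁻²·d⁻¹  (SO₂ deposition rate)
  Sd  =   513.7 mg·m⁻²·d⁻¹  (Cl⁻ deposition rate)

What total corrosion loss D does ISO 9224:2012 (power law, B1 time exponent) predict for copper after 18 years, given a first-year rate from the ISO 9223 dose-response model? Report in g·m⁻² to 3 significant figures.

D(18) = 19.9 g·m⁻²

copper: T≤10 °C ⇒ hinge +0.126·(-10.9−10) = -2.6334
  sulphur-dioxide contribution → 0.03241 μm/a
  chloride contribution → 0.2913 μm/a
  ⇒ r_corr(copper) = 0.3237 μm/a
Power-law: D(18) = r_corr · 18^0.667
  D(18) = 0.3237 × 18^0.667 = 0.3237 × 6.875 = 2.226 μm
  Mass loss = 2.226 μm × 8.96 g/cm³ = 19.94 g·m⁻²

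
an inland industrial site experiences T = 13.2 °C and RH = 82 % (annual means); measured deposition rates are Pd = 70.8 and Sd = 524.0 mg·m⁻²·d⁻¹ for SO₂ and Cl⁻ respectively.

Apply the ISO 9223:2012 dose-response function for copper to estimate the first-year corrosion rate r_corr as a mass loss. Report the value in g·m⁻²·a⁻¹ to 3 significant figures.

copper: T>10 °C ⇒ hinge -0.080·(13.2−10) = -0.2560
  Pd branch = 0.0053·Pd^0.26·e^(0.059·RH+f) = 1.568 μm/a
  Cl⁻ term: 0.01025·524.0^0.27·exp(0.036·82+0.049·13.2) = 2.032
  sum: 1.568 + 2.032 → r_corr = 3.599 μm/a
Convert to mass loss: 3.599 μm/a × 8.96 g/cm³ = 32.25 g·m⁻²·a⁻¹

r_corr = 32.3 g·m⁻²·a⁻¹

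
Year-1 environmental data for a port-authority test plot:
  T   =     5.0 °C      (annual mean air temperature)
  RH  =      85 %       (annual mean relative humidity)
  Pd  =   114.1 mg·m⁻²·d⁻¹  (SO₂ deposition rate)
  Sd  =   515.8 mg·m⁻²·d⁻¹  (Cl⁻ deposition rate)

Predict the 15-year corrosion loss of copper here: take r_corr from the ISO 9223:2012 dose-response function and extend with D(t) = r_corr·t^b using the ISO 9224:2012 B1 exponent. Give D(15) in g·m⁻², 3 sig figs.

copper: temperature factor f = +0.126·(-5.0) = -0.6300
  Pd branch = 0.0053·Pd^0.26·e^(0.059·RH+f) = 1.457 μm/a
  Cl⁻ term: 0.01025·515.8^0.27·exp(0.036·85+0.049·5.0) = 1.508
  r_corr = 1.457 + 1.508 = 2.965 μm/a
Power-law: D(15) = r_corr · 15^0.667
  D(15) = 2.965 × 15^0.667 = 2.965 × 6.088 = 18.05 μm
  Mass loss = 18.05 μm × 8.96 g/cm³ = 161.8 g·m⁻²

D(15) = 162 g·m⁻²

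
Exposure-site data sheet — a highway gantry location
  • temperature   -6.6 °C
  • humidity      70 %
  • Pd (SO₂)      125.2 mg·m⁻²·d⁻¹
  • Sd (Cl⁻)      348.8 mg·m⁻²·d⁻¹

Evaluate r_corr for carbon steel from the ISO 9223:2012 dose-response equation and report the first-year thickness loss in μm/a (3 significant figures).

r_corr = 37.1 μm/a

carbon steel: f(T) = +0.150·(T−10) [T≤10 °C] = -2.4900
  sulphur-dioxide contribution → 7.334 μm/a
  chloride contribution → 29.76 μm/a
  ⇒ r_corr(carbon steel) = 37.09 μm/a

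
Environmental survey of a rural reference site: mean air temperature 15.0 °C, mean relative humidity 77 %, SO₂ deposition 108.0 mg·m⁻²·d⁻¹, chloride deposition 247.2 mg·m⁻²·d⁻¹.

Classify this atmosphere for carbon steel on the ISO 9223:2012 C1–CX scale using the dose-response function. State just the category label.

carbon steel: f(T) = -0.054·(T−10) [T>10 °C] = -0.2700
  Pd branch = 1.77·Pd^0.52·e^(0.02·RH+f) = 71.93 μm/a
  Cl⁻ term: 0.102·247.2^0.62·exp(0.033·77+0.04·15.0) = 71.85
  r_corr = 71.93 + 71.85 = 143.8 μm/a
ISO 9223 Table 2 (carbon steel): 80 < 144 ≤ 200 μm/a ⇒ C5

C5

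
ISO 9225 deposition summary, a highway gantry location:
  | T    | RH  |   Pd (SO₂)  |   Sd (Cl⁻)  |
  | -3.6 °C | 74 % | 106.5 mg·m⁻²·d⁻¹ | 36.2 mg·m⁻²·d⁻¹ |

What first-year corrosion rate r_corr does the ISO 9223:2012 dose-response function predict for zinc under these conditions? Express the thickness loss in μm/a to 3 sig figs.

r_corr = 1.99 μm/a

zinc: f(T) = +0.038·(T−10) [T≤10 °C] = -0.5168
  Pd branch = 0.0129·Pd^0.44·e^(0.046·RH+f) = 1.805 μm/a
  Sd branch = 0.0175·Sd^0.57·e^(0.008·RH+0.085·T) = 0.1802 μm/a
  sum: 1.805 + 0.1802 → r_corr = 1.985 μm/a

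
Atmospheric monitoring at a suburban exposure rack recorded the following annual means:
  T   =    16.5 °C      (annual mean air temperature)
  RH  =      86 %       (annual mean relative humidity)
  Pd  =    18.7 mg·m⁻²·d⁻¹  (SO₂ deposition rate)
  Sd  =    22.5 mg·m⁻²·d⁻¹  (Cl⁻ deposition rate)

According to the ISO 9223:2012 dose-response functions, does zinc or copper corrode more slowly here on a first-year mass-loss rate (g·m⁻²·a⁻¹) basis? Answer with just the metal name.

zinc: T>10 °C ⇒ hinge -0.071·(16.5−10) = -0.4615
  Pd branch = 0.0129·Pd^0.44·e^(0.046·RH+f) = 1.541 μm/a
  Cl⁻ term: 0.0175·22.5^0.57·exp(0.008·86+0.085·16.5) = 0.835
  r_corr = 1.541 + 0.835 = 2.376 μm/a
  mass loss = 2.376 μm/a × 7.14 g/cm³ = 16.97 g·m⁻²·a⁻¹
copper: temperature factor f = -0.080·(6.5) = -0.5200
  SO₂ term: 0.0053·18.7^0.26·exp(0.059·86-0.5200) = 1.078
  Cl⁻ term: 0.01025·22.5^0.27·exp(0.036·86+0.049·16.5) = 1.179
  sum: 1.078 + 1.179 → r_corr = 2.257 μm/a
  mass loss = 2.257 μm/a × 8.96 g/cm³ = 20.23 g·m⁻²·a⁻¹
Ordering by g·m⁻²·a⁻¹: copper (20.2) > zinc (17)

zinc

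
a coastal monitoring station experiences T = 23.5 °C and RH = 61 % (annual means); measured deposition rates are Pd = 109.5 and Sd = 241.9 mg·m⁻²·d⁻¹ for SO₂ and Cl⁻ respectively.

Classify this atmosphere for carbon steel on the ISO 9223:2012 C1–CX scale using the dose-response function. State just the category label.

C5

carbon steel: temperature factor f = -0.054·(13.5) = -0.7290
  Pd branch = 1.77·Pd^0.52·e^(0.02·RH+f) = 33.24 μm/a
  Sd branch = 0.102·Sd^0.62·e^(0.033·RH+0.04·T) = 58.74 μm/a
  sum: 33.24 + 58.74 → r_corr = 91.98 μm/a
92 μm/a falls in (80, 200] for carbon steel → category C5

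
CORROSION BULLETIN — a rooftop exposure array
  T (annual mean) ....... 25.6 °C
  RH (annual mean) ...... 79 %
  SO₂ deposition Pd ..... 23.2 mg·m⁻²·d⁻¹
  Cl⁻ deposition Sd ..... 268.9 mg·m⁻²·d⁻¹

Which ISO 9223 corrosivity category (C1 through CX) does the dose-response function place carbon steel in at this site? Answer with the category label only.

C5

carbon steel: f(T) = -0.054·(T−10) [T>10 °C] = -0.8424
  sulphur-dioxide contribution → 18.98 μm/a
  chloride contribution → 123.6 μm/a
  ⇒ r_corr(carbon steel) = 142.5 μm/a
ISO 9223 Table 2 (carbon steel): 80 < 143 ≤ 200 μm/a ⇒ C5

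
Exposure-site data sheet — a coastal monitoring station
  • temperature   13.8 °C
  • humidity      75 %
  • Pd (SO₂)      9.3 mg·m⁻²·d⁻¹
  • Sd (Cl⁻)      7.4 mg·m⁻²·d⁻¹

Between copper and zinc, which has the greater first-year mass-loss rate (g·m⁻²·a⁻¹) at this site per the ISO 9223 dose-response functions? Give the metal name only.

copper

copper: f(T) = -0.080·(T−10) [T>10 °C] = -0.3040
  SO₂ term: 0.0053·9.3^0.26·exp(0.059·75-0.3040) = 0.5832
  Cl⁻ term: 0.01025·7.4^0.27·exp(0.036·75+0.049·13.8) = 0.5149
  r_corr = 0.5832 + 0.5149 = 1.098 μm/a
  mass loss = 1.098 μm/a × 8.96 g/cm³ = 9.838 g·m⁻²·a⁻¹
zinc: f(T) = -0.071·(T−10) [T>10 °C] = -0.2698
  SO₂ term: 0.0129·9.3^0.44·exp(0.046·75-0.2698) = 0.8277
  Sd branch = 0.0175·Sd^0.57·e^(0.008·RH+0.085·T) = 0.3225 μm/a
  r_corr = 0.8277 + 0.3225 = 1.15 μm/a
  mass loss = 1.15 μm/a × 7.14 g/cm³ = 8.212 g·m⁻²·a⁻¹
Ordering by g·m⁻²·a⁻¹: copper (9.84) > zinc (8.21)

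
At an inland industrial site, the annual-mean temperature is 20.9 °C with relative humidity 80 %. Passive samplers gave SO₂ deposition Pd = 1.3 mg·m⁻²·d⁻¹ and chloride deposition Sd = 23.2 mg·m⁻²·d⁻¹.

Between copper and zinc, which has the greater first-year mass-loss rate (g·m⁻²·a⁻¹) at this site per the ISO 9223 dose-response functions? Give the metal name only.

copper: f(T) = -0.080·(T−10) [T>10 °C] = -0.8720
  SO₂ term: 0.0053·1.3^0.26·exp(0.059·80-0.8720) = 0.2661
  Cl⁻ term: 0.01025·23.2^0.27·exp(0.036·80+0.049·20.9) = 1.188
  r_corr = 0.2661 + 1.188 = 1.454 μm/a
  mass loss = 1.454 μm/a × 8.96 g/cm³ = 13.03 g·m⁻²·a⁻¹
zinc: f(T) = -0.071·(T−10) [T>10 °C] = -0.7739
  Pd branch = 0.0129·Pd^0.44·e^(0.046·RH+f) = 0.2647 μm/a
  Cl⁻ term: 0.0175·23.2^0.57·exp(0.008·80+0.085·20.9) = 1.177
  sum: 0.2647 + 1.177 → r_corr = 1.442 μm/a
  mass loss = 1.442 μm/a × 7.14 g/cm³ = 10.3 g·m⁻²·a⁻¹
Ordering by g·m⁻²·a⁻¹: copper (13) > zinc (10.3)

copper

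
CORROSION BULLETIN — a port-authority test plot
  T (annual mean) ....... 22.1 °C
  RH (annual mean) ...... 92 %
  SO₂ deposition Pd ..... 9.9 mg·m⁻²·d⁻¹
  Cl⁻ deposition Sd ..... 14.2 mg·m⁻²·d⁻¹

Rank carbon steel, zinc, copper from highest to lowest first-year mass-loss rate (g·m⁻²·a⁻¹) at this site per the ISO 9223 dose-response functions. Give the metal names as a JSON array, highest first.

["carbon steel", "copper", "zinc"]

carbon steel: T>10 °C ⇒ hinge -0.054·(22.1−10) = -0.6534
  sulphur-dioxide contribution → 19.1 μm/a
  chloride contribution → 26.64 μm/a
  ⇒ r_corr(carbon steel) = 45.74 μm/a
  mass loss = 45.74 μm/a × 7.85 g/cm³ = 359 g·m⁻²·a⁻¹
zinc: temperature factor f = -0.071·(12.1) = -0.8591
  sulphur-dioxide contribution → 1.032 μm/a
  chloride contribution → 1.085 μm/a
  total first-year rate 2.116 μm/a
  mass loss = 2.116 μm/a × 7.14 g/cm³ = 15.11 g·m⁻²·a⁻¹
copper: temperature factor f = -0.080·(12.1) = -0.9680
  sulphur-dioxide contribution → 0.8319 μm/a
  chloride contribution → 1.7 μm/a
  ⇒ r_corr(copper) = 2.532 μm/a
  mass loss = 2.532 μm/a × 8.96 g/cm³ = 22.69 g·m⁻²·a⁻¹
Ordering by g·m⁻²·a⁻¹: carbon steel (359) > copper (22.7) > zinc (15.1)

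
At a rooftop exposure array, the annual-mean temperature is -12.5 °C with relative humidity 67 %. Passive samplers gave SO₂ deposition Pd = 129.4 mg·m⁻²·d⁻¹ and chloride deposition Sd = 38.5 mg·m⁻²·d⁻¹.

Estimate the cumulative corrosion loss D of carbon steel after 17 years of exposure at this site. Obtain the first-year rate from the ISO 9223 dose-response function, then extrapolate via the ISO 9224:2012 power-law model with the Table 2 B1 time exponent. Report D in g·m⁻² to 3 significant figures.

carbon steel: f(T) = +0.150·(T−10) [T≤10 °C] = -3.3750
  sulphur-dioxide contribution → 2.9 μm/a
  chloride contribution → 5.428 μm/a
  total first-year rate 8.328 μm/a
ISO 9224: D(t) = r_corr · t^b with b = 0.523 (carbon steel, B1)
  D(17) = 8.328 × 17^0.523 = 8.328 × 4.401 = 36.65 μm
  Mass loss = 36.65 μm × 7.85 g/cm³ = 287.7 g·m⁻²

D(17) = 288 g·m⁻²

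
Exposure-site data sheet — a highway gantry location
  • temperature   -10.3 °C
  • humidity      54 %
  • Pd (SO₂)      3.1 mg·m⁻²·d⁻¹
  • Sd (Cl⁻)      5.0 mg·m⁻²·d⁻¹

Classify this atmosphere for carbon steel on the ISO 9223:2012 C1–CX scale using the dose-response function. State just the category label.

carbon steel: temperature factor f = +0.150·(-20.3) = -3.0450
  SO₂ term: 1.77·3.1^0.52·exp(0.02·54-3.0450) = 0.4468
  Sd branch = 0.102·Sd^0.62·e^(0.033·RH+0.04·T) = 1.089 μm/a
  r_corr = 0.4468 + 1.089 = 1.536 μm/a
Category bounds: 1.3…25 μm/a bracket r_corr ⇒ C2

C2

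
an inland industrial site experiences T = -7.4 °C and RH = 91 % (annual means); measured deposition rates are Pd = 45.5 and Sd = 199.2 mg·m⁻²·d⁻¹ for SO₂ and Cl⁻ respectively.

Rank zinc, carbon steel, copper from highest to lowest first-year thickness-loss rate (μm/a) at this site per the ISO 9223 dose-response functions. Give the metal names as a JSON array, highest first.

["carbon steel", "zinc", "copper"]

zinc: T≤10 °C ⇒ hinge +0.038·(-7.4−10) = -0.6612
  SO₂ term: 0.0129·45.5^0.44·exp(0.046·91-0.6612) = 2.349
  Cl⁻ term: 0.0175·199.2^0.57·exp(0.008·91+0.085·-7.4) = 0.395
  r_corr = 2.349 + 0.395 = 2.744 μm/a
carbon steel: temperature factor f = +0.150·(-17.4) = -2.6100
  SO₂ term: 1.77·45.5^0.52·exp(0.02·91-2.6100) = 5.849
  Sd branch = 0.102·Sd^0.62·e^(0.033·RH+0.04·T) = 40.72 μm/a
  sum: 5.849 + 40.72 → r_corr = 46.57 μm/a
copper: T≤10 °C ⇒ hinge +0.126·(-7.4−10) = -2.1924
  SO₂ term: 0.0053·45.5^0.26·exp(0.059·91-2.1924) = 0.3427
  Sd branch = 0.01025·Sd^0.27·e^(0.036·RH+0.049·T) = 0.7885 μm/a
  sum: 0.3427 + 0.7885 → r_corr = 1.131 μm/a
Ordering by μm/a: carbon steel (46.6) > zinc (2.74) > copper (1.13)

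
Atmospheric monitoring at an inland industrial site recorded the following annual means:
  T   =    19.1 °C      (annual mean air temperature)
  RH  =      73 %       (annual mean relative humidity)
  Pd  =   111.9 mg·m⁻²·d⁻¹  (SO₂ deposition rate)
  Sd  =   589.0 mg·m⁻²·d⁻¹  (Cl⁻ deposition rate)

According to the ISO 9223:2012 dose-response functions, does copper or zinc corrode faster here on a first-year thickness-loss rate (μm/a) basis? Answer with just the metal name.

zinc

copper: T>10 °C ⇒ hinge -0.080·(19.1−10) = -0.7280
  sulphur-dioxide contribution → 0.6476 μm/a
  chloride contribution → 2.025 μm/a
  total first-year rate 2.673 μm/a
zinc: temperature factor f = -0.071·(9.1) = -0.6461
  sulphur-dioxide contribution → 1.548 μm/a
  chloride contribution → 6.035 μm/a
  ⇒ r_corr(zinc) = 7.584 μm/a
Ordering by μm/a: zinc (7.58) > copper (2.67)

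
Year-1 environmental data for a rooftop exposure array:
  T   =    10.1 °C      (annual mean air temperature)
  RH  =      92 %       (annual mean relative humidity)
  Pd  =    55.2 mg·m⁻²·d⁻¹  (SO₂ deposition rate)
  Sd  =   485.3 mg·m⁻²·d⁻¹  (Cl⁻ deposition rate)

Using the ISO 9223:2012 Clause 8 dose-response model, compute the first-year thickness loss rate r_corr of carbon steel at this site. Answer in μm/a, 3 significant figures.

carbon steel: f(T) = -0.054·(T−10) [T>10 °C] = -0.0054
  sulphur-dioxide contribution → 89.24 μm/a
  chloride contribution → 147.2 μm/a
  total first-year rate 236.4 μm/a

r_corr = 236 μm/a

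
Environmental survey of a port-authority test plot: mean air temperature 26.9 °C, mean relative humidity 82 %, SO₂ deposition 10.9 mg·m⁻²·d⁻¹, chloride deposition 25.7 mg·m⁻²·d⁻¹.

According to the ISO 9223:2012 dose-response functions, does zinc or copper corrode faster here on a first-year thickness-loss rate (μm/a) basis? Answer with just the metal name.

zinc

zinc: T>10 °C ⇒ hinge -0.071·(26.9−10) = -1.1999
  SO₂ term: 0.0129·10.9^0.44·exp(0.046·82-1.1999) = 0.4832
  Cl⁻ term: 0.0175·25.7^0.57·exp(0.008·82+0.085·26.9) = 2.112
  r_corr = 0.4832 + 2.112 = 2.595 μm/a
copper: f(T) = -0.080·(T−10) [T>10 °C] = -1.3520
  Pd branch = 0.0053·Pd^0.26·e^(0.059·RH+f) = 0.3221 μm/a
  Cl⁻ term: 0.01025·25.7^0.27·exp(0.036·82+0.049·26.9) = 1.762
  sum: 0.3221 + 1.762 → r_corr = 2.084 μm/a
Ordering by μm/a: zinc (2.59) > copper (2.08)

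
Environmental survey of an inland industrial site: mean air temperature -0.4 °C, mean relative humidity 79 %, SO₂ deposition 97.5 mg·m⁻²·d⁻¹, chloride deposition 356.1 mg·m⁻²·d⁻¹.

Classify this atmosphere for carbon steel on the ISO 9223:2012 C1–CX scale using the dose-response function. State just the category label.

C4

carbon steel: T≤10 °C ⇒ hinge +0.150·(-0.4−10) = -1.5600
  SO₂ term: 1.77·97.5^0.52·exp(0.02·79-1.5600) = 19.54
  Sd branch = 0.102·Sd^0.62·e^(0.033·RH+0.04·T) = 51.98 μm/a
  sum: 19.54 + 51.98 → r_corr = 71.52 μm/a
ISO 9223 Table 2 (carbon steel): 50 < 71.5 ≤ 80 μm/a ⇒ C4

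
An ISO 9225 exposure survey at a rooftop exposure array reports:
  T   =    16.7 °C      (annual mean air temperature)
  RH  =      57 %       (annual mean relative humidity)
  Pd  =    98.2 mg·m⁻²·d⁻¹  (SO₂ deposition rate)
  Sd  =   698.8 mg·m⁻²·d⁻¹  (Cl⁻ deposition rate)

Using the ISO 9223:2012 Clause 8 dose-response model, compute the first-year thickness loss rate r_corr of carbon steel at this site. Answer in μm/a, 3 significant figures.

carbon steel: temperature factor f = -0.054·(6.7) = -0.3618
  sulphur-dioxide contribution → 41.86 μm/a
  chloride contribution → 75.7 μm/a
  total first-year rate 117.6 μm/a

r_corr = 118 μm/a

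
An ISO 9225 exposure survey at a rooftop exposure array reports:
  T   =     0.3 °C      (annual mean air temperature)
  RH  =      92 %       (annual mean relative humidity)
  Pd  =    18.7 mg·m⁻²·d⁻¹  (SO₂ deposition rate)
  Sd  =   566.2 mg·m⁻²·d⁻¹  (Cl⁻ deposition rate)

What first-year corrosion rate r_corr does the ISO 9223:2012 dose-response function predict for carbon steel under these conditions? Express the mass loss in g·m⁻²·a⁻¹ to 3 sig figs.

r_corr = 953 g·m⁻²·a⁻¹

carbon steel: f(T) = +0.150·(T−10) [T≤10 °C] = -1.4550
  Pd branch = 1.77·Pd^0.52·e^(0.02·RH+f) = 11.93 μm/a
  Sd branch = 0.102·Sd^0.62·e^(0.033·RH+0.04·T) = 109.4 μm/a
  r_corr = 11.93 + 109.4 = 121.4 μm/a
Convert to mass loss: 121.4 μm/a × 7.85 g/cm³ = 952.7 g·m⁻²·a⁻¹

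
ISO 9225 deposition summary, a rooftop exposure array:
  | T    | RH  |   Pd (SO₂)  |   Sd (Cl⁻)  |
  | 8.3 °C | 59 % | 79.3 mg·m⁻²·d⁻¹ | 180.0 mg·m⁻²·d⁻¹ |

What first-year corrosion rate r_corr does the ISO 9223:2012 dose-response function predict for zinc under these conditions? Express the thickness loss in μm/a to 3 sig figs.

r_corr = 2.35 μm/a

zinc: T≤10 °C ⇒ hinge +0.038·(8.3−10) = -0.0646
  SO₂ term: 0.0129·79.3^0.44·exp(0.046·59-0.0646) = 1.25
  Cl⁻ term: 0.0175·180.0^0.57·exp(0.008·59+0.085·8.3) = 1.096
  r_corr = 1.25 + 1.096 = 2.346 μm/a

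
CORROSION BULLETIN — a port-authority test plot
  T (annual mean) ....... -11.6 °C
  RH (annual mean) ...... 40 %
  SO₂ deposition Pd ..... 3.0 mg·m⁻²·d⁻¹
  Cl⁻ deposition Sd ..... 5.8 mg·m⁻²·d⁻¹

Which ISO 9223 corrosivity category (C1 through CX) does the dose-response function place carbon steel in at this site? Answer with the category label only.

C1

carbon steel: f(T) = +0.150·(T−10) [T≤10 °C] = -3.2400
  sulphur-dioxide contribution → 0.2731 μm/a
  chloride contribution → 0.714 μm/a
  total first-year rate 0.9871 μm/a
Category bounds: 0…1.3 μm/a bracket r_corr ⇒ C1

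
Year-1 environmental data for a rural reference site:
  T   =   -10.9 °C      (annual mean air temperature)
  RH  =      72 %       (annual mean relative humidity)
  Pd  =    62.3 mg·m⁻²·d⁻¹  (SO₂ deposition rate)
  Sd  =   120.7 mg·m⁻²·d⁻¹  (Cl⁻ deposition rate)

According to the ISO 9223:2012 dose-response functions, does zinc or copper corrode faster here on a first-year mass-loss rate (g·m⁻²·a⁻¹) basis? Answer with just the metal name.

zinc

zinc: temperature factor f = +0.038·(-20.9) = -0.7942
  SO₂ term: 0.0129·62.3^0.44·exp(0.046·72-0.7942) = 0.9854
  Cl⁻ term: 0.0175·120.7^0.57·exp(0.008·72+0.085·-10.9) = 0.1894
  r_corr = 0.9854 + 0.1894 = 1.175 μm/a
  mass loss = 1.175 μm/a × 7.14 g/cm³ = 8.388 g·m⁻²·a⁻¹
copper: T≤10 °C ⇒ hinge +0.126·(-10.9−10) = -2.6334
  Pd branch = 0.0053·Pd^0.26·e^(0.059·RH+f) = 0.07799 μm/a
  Sd branch = 0.01025·Sd^0.27·e^(0.036·RH+0.049·T) = 0.2928 μm/a
  r_corr = 0.07799 + 0.2928 = 0.3708 μm/a
  mass loss = 0.3708 μm/a × 8.96 g/cm³ = 3.322 g·m⁻²·a⁻¹
Ordering by g·m⁻²·a⁻¹: zinc (8.39) > copper (3.32)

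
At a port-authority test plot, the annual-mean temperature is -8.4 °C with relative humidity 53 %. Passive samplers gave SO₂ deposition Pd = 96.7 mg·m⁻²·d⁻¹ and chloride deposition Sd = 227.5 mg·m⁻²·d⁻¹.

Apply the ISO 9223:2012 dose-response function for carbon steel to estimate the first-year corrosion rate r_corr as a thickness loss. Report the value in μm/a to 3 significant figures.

r_corr = 15.6 μm/a

carbon steel: T≤10 °C ⇒ hinge +0.150·(-8.4−10) = -2.7600
  SO₂ term: 1.77·96.7^0.52·exp(0.02·53-2.7600) = 3.484
  Sd branch = 0.102·Sd^0.62·e^(0.033·RH+0.04·T) = 12.12 μm/a
  sum: 3.484 + 12.12 → r_corr = 15.61 μm/a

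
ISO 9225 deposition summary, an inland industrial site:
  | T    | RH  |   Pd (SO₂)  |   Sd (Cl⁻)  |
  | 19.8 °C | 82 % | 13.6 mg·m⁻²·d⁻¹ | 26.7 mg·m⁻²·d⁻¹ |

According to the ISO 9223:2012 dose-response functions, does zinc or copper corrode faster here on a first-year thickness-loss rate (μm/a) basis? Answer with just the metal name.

zinc

zinc: f(T) = -0.071·(T−10) [T>10 °C] = -0.6958
  sulphur-dioxide contribution → 0.8817 μm/a
  chloride contribution → 1.18 μm/a
  ⇒ r_corr(zinc) = 2.062 μm/a
copper: T>10 °C ⇒ hinge -0.080·(19.8−10) = -0.7840
  sulphur-dioxide contribution → 0.602 μm/a
  chloride contribution → 1.257 μm/a
  total first-year rate 1.859 μm/a
Ordering by μm/a: zinc (2.06) > copper (1.86)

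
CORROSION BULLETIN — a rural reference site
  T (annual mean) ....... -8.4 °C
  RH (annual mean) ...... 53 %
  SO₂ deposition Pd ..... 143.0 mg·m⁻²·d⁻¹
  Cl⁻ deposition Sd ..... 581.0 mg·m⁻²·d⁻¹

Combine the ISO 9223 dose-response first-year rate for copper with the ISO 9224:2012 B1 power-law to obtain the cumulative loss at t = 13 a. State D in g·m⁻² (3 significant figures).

copper: f(T) = +0.126·(T−10) [T≤10 °C] = -2.3184
  sulphur-dioxide contribution → 0.04323 μm/a
  chloride contribution → 0.2552 μm/a
  ⇒ r_corr(copper) = 0.2985 μm/a
Power-law: D(13) = r_corr · 13^0.667
  D(13) = 0.2985 × 13^0.667 = 0.2985 × 5.534 = 1.652 μm
  Mass loss = 1.652 μm × 8.96 g/cm³ = 14.8 g·m⁻²

D(13) = 14.8 g·m⁻²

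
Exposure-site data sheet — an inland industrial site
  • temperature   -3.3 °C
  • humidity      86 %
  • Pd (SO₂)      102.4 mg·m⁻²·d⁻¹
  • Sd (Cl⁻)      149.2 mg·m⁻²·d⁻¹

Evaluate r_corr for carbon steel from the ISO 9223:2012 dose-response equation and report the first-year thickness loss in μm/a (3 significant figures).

carbon steel: f(T) = +0.150·(T−10) [T≤10 °C] = -1.9950
  sulphur-dioxide contribution → 14.92 μm/a
  chloride contribution → 34 μm/a
  total first-year rate 48.93 μm/a

r_corr = 48.9 μm/a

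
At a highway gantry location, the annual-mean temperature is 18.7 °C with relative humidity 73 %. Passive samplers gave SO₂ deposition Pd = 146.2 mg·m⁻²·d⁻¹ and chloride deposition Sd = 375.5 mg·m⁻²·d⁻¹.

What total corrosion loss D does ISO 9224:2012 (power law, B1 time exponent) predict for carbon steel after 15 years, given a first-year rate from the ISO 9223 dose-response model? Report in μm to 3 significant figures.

carbon steel: T>10 °C ⇒ hinge -0.054·(18.7−10) = -0.4698
  SO₂ term: 1.77·146.2^0.52·exp(0.02·73-0.4698) = 63.65
  Sd branch = 0.102·Sd^0.62·e^(0.033·RH+0.04·T) = 94.61 μm/a
  r_corr = 63.65 + 94.61 = 158.3 μm/a
Power-law: D(15) = r_corr · 15^0.523
  D(15) = 158.3 × 15^0.523 = 158.3 × 4.122 = 652.3 μm

D(15) = 652 μm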